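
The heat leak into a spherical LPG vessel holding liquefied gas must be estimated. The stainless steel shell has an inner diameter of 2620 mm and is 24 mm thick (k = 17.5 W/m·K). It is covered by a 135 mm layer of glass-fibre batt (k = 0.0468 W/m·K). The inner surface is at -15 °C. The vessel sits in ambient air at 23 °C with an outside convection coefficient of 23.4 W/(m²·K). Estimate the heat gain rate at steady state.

Q ≈ 320 W

Radial (spherical) resistances in series:
R_stainless steel shell = (1/1.31 − 1/1.334)/(4π×17.5) = 6.245×10^-5 K/W
R_glass-fibre batt = (1/1.334 − 1/1.469)/(4π×0.0468) = 0.1171 K/W
R_outer film = 1/(h·4πr_o²) = 1/(23.4×4π×1.469²) = 0.001576 K/W
R_total = 0.1188 K/W
Q = ΔT/R_total = 38/0.1188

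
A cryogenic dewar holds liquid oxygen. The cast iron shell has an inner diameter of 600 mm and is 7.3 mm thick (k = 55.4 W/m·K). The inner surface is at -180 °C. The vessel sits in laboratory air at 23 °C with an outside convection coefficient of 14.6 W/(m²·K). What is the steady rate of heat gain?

Q ≈ 3510 W

For a spherical shell R = (1/r₁ − 1/r₂)/(4πk); film R = 1/(h·4πr²). In series:
R_cast iron shell = (1/0.3 − 1/0.3073)/(4π×55.4) = 1.137×10^-4 K/W
R_outer film = 1/(h·4πr_o²) = 1/(14.6×4π×0.3073²) = 0.05772 K/W
R_total = 0.05783 K/W
Q = ΔT/R_total = 203/0.05783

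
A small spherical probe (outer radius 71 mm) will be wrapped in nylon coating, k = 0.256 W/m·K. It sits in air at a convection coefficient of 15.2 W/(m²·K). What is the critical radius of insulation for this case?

r_cr ≈ 33.7 mm

For a sphere r_cr = 2k/h = 2×0.256/15.2
r_cr = 33.7 mm; since the bare radius (71 mm) is above r_cr, any added insulation will reduce heat loss.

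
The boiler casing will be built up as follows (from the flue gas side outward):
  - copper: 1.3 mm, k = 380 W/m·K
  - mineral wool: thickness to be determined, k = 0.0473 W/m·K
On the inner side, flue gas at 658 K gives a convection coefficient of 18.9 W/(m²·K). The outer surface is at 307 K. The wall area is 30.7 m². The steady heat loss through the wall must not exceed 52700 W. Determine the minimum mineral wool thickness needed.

L ≈ 7.17 mm

Treating each layer as a thermal resistance in series:
R_inner film = 1/(h_i·A) = 1/(18.9×30.7) = 0.001723 K/W
R_copper = L/(kA) = 0.0013/(380×30.7) = 1.114×10^-7 K/W
Sum of the known resistances R_other = 0.001724 K/W
Required total resistance R_tot = ΔT/Q_allow = 351/52700 = 0.00666 K/W
R_mineral wool = R_tot − R_other = 0.004937 K/W
L = R·k·A = 0.004937×0.0473×30.7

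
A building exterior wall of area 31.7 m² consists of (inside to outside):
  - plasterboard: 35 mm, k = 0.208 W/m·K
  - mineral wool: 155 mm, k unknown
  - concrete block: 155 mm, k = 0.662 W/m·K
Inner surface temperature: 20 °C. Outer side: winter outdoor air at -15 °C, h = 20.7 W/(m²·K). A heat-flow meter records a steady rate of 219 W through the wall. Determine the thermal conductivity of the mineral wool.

k ≈ 0.0336 W/(m·K)

Treating each layer as a thermal resistance in series:
R_plasterboard = L/(kA) = 0.035/(0.208×31.7) = 0.005308 K/W
R_concrete block = L/(kA) = 0.155/(0.662×31.7) = 0.007386 K/W
R_outer film = 1/(h_o·A) = 1/(20.7×31.7) = 0.001524 K/W
Sum of known resistances R_other = 0.01422 K/W
Total R = ΔT/Q = 35/219 = 0.1598 K/W
R_mineral wool = R_total − R_other = 0.1456 K/W
k = L/(R·A) = 0.155/(0.1456×31.7)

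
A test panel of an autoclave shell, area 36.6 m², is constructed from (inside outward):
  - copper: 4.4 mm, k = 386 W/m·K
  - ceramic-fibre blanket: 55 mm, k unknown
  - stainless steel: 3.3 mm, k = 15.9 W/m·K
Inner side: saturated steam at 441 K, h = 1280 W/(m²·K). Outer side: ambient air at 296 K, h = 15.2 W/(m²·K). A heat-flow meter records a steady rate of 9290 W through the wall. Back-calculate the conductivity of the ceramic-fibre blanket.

k ≈ 0.109 W/(m·K)

Series thermal resistances:
R_inner film = 1/(h_i·A) = 1/(1280×36.6) = 2.135×10^-5 K/W
R_copper = L/(kA) = 0.0044/(386×36.6) = 3.114×10^-7 K/W
R_stainless steel = L/(kA) = 0.0033/(15.9×36.6) = 5.671×10^-6 K/W
R_outer film = 1/(h_o·A) = 1/(15.2×36.6) = 0.001798 K/W
Sum of known resistances R_other = 0.001825 K/W
Total R = ΔT/Q = 145/9290 = 0.01561 K/W
R_ceramic-fibre blanket = R_total − R_other = 0.01378 K/W
k = L/(R·A) = 0.055/(0.01378×36.6)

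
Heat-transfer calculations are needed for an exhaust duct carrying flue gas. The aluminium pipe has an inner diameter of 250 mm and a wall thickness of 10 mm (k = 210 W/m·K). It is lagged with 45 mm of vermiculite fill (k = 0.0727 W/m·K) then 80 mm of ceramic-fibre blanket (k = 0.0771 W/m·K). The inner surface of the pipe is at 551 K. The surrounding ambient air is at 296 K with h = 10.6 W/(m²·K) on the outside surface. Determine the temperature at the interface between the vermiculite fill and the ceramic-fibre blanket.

Treating each annulus and film as a series resistance:
R_aluminium pipe wall = ln(135/125)/(2π×210×1) = 5.833×10^-5 K/W
R_vermiculite fill = ln(180/135)/(2π×0.0727×1) = 0.6298 K/W
R_ceramic-fibre blanket = ln(260/180)/(2π×0.0771×1) = 0.7591 K/W
R_outer film = 1/(h_o·2πr_oL) = 1/(10.6×2π×0.26×1) = 0.05775 K/W
R_total = 1.447 K/W
Q = ΔT/R_total = 255/1.447
Q = 176 W/m
T_interface = T_inner − Q·ΣR(inner→interface) = 551 − 176×0.6299

T ≈ 440 K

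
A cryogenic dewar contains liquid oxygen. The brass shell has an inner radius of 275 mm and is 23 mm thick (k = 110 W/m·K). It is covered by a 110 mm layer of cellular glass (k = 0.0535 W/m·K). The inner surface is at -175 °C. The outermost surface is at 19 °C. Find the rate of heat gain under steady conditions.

Q ≈ 144 W

For a spherical shell R = (1/r₁ − 1/r₂)/(4πk); film R = 1/(h·4πr²). In series:
R_brass shell = (1/0.275 − 1/0.298)/(4π×110) = 2.03×10^-4 K/W
R_cellular glass = (1/0.298 − 1/0.408)/(4π×0.0535) = 1.346 K/W
R_total = 1.346 K/W
Q = ΔT/R_total = 194/1.346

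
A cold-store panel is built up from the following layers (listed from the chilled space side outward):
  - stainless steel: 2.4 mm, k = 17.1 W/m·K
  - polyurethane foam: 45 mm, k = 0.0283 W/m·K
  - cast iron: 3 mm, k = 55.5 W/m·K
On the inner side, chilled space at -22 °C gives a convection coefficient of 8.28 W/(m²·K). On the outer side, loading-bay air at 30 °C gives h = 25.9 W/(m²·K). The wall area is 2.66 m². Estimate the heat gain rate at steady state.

Q ≈ 79.1 W

Using the resistance-network approach (series):
R_inner film = 1/(h_i·A) = 1/(8.28×2.66) = 0.0454 K/W
R_stainless steel = L/(kA) = 0.0024/(17.1×2.66) = 5.276×10^-5 K/W
R_polyurethane foam = L/(kA) = 0.045/(0.0283×2.66) = 0.5978 K/W
R_cast iron = L/(kA) = 0.003/(55.5×2.66) = 2.032×10^-5 K/W
R_outer film = 1/(h_o·A) = 1/(25.9×2.66) = 0.01452 K/W
R_total = 0.6578 K/W
Q = ΔT / R_total = 52 / 0.6578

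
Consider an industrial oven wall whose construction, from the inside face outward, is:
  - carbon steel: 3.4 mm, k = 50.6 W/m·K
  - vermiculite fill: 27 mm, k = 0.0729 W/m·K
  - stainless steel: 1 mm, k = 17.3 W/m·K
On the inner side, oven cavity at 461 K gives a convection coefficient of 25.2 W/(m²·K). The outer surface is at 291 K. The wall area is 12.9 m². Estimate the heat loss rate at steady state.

Q ≈ 5350 W

Thermal resistances in series:
R_inner film = 1/(h_i·A) = 1/(25.2×12.9) = 0.003076 K/W
R_carbon steel = L/(kA) = 0.0034/(50.6×12.9) = 5.209×10^-6 K/W
R_vermiculite fill = L/(kA) = 0.027/(0.0729×12.9) = 0.02871 K/W
R_stainless steel = L/(kA) = 0.001/(17.3×12.9) = 4.481×10^-6 K/W
R_total = 0.0318 K/W
Q = ΔT / R_total = 170 / 0.0318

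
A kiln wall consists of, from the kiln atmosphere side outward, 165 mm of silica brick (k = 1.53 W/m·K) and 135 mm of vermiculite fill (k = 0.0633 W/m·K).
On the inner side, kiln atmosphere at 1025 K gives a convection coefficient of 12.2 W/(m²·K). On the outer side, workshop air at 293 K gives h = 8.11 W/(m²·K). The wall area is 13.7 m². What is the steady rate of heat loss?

Q ≈ 4100 W

Treating each layer as a thermal resistance in series:
R_inner film = 1/(h_i·A) = 1/(12.2×13.7) = 0.005983 K/W
R_silica brick = L/(kA) = 0.165/(1.53×13.7) = 0.007872 K/W
R_vermiculite fill = L/(kA) = 0.135/(0.0633×13.7) = 0.1557 K/W
R_outer film = 1/(h_o·A) = 1/(8.11×13.7) = 0.009 K/W
R_total = 0.1785 K/W
Q = ΔT / R_total = 732 / 0.1785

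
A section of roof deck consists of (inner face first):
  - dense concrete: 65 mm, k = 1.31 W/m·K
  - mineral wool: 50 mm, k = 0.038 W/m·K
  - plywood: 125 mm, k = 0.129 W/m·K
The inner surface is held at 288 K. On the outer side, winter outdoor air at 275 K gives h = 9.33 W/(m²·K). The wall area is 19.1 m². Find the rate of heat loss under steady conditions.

Q ≈ 102 W

Treating each layer as a thermal resistance in series:
R_dense concrete = L/(kA) = 0.065/(1.31×19.1) = 0.002598 K/W
R_mineral wool = L/(kA) = 0.05/(0.038×19.1) = 0.06889 K/W
R_plywood = L/(kA) = 0.125/(0.129×19.1) = 0.05073 K/W
R_outer film = 1/(h_o·A) = 1/(9.33×19.1) = 0.005612 K/W
R_total = 0.1278 K/W
Q = ΔT / R_total = 13 / 0.1278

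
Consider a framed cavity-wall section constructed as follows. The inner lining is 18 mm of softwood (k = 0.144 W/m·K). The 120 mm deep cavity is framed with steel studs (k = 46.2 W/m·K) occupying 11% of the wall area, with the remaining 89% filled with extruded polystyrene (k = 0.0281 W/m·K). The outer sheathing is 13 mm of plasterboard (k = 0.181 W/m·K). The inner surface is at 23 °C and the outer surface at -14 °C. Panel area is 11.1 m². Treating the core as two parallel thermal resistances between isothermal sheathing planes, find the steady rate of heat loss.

Q ≈ 1860 W

Sheathing layers in series; stud and cavity paths in parallel between them.
R_inner = 0.018/(0.144×11.1) = 0.01126 K/W
R_stud  = 0.12/(46.2×0.11×11.1) = 0.002127 K/W
R_cav   = 0.12/(0.0281×0.89×11.1) = 0.4323 K/W
1/R_core = 1/R_stud + 1/R_cav → R_core = 0.002117 K/W
R_outer = 0.013/(0.181×11.1) = 0.006471 K/W
R_total = 0.01985 K/W
Q = ΔT/R_total = 37/0.01985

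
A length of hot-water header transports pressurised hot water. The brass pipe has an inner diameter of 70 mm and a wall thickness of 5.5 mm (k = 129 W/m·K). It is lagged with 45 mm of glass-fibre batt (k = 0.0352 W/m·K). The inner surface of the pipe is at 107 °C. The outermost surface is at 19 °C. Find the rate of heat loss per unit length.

q′ ≈ 26 W/m

Cylindrical conduction, so R = ln(r₂/r₁)/(2πkL) per layer, in series:
R_brass pipe wall = ln(40.5/35)/(2π×129×1) = 1.801×10^-4 K/W
R_glass-fibre batt = ln(85.5/40.5)/(2π×0.0352×1) = 3.378 K/W
R_total = 3.379 K/W
Q = ΔT/R_total = 88/3.379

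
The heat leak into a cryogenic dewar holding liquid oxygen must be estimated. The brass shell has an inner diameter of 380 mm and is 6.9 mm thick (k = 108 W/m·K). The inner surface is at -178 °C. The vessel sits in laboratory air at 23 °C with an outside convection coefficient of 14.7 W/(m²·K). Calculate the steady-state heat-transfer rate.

Radial (spherical) resistances in series:
R_brass shell = (1/0.19 − 1/0.1969)/(4π×108) = 1.359×10^-4 K/W
R_outer film = 1/(h·4πr_o²) = 1/(14.7×4π×0.1969²) = 0.1396 K/W
R_total = 0.1398 K/W
Q = ΔT/R_total = 201/0.1398

Q ≈ 1440 W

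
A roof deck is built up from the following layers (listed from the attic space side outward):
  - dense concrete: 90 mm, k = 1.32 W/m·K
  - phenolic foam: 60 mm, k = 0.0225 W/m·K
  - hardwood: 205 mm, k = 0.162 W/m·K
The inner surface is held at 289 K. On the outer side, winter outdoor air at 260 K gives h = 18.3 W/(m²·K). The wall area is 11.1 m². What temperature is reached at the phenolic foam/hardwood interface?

Using the resistance-network approach (series):
R_dense concrete = L/(kA) = 0.09/(1.32×11.1) = 0.006143 K/W
R_phenolic foam = L/(kA) = 0.06/(0.0225×11.1) = 0.2402 K/W
R_hardwood = L/(kA) = 0.205/(0.162×11.1) = 0.114 K/W
R_outer film = 1/(h_o·A) = 1/(18.3×11.1) = 0.004923 K/W
R_total = 0.3653 K/W;  Q = ΔT/R_total = 29/0.3653 = 79.38 W
T_interface = T_inner − Q·ΣR(inner→interface) = 289 − 79.4×0.2464

T ≈ 269 K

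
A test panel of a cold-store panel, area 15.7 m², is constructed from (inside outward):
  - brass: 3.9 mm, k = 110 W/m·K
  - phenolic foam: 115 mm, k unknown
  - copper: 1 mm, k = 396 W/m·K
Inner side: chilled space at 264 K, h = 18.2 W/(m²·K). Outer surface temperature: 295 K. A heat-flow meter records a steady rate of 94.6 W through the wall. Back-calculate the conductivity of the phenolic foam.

Treating each layer as a thermal resistance in series:
R_inner film = 1/(h_i·A) = 1/(18.2×15.7) = 0.0035 K/W
R_brass = L/(kA) = 0.0039/(110×15.7) = 2.258×10^-6 K/W
R_copper = L/(kA) = 0.001/(396×15.7) = 1.608×10^-7 K/W
Sum of known resistances R_other = 0.003502 K/W
Total R = ΔT/Q = 31/94.6 = 0.3277 K/W
R_phenolic foam = R_total − R_other = 0.3242 K/W
k = L/(R·A) = 0.115/(0.3242×15.7)

k ≈ 0.0226 W/(m·K)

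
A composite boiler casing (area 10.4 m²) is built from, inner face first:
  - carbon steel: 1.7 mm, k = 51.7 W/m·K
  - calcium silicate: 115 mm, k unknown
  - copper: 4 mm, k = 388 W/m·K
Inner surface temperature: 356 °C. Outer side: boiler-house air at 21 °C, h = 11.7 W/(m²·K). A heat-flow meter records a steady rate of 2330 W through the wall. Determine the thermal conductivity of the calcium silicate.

k ≈ 0.0816 W/(m·K)

Series thermal resistances:
R_carbon steel = L/(kA) = 0.0017/(51.7×10.4) = 3.162×10^-6 K/W
R_copper = L/(kA) = 0.004/(388×10.4) = 9.913×10^-7 K/W
R_outer film = 1/(h_o·A) = 1/(11.7×10.4) = 0.008218 K/W
Sum of known resistances R_other = 0.008222 K/W
Total R = ΔT/Q = 335/2330 = 0.1438 K/W
R_calcium silicate = R_total − R_other = 0.1356 K/W
k = L/(R·A) = 0.115/(0.1356×10.4)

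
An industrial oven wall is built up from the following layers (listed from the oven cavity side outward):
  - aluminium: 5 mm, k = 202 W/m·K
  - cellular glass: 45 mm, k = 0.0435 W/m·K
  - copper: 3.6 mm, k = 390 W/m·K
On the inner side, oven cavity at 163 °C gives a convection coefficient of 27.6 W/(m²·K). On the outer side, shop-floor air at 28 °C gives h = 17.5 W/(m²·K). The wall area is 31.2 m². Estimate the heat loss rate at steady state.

Q ≈ 3730 W

Model the wall as resistances in series:
R_inner film = 1/(h_i·A) = 1/(27.6×31.2) = 0.001161 K/W
R_aluminium = L/(kA) = 0.005/(202×31.2) = 7.933×10^-7 K/W
R_cellular glass = L/(kA) = 0.045/(0.0435×31.2) = 0.03316 K/W
R_copper = L/(kA) = 0.0036/(390×31.2) = 2.959×10^-7 K/W
R_outer film = 1/(h_o·A) = 1/(17.5×31.2) = 0.001832 K/W
R_total = 0.03615 K/W
Q = ΔT / R_total = 135 / 0.03615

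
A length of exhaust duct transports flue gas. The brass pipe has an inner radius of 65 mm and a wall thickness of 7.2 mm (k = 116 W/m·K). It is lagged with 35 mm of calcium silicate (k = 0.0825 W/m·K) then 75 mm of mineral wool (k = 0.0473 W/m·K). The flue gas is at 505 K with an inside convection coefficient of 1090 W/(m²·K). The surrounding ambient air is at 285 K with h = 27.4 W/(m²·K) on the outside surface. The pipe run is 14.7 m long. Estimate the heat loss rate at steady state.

Q ≈ 1250 W

For a radial system each layer contributes R = ln(r_out/r_in)/(2πkL); films add R = 1/(hA).
R_inner film = 1/(h_i·2πr₁L) = 1/(1090×2π×0.065×14.7) = 1.528×10^-4 K/W
R_brass pipe wall = ln(72.2/65)/(2π×116×14.7) = 9.805×10^-6 K/W
R_calcium silicate = ln(107.2/72.2)/(2π×0.0825×14.7) = 0.05187 K/W
R_mineral wool = ln(182.2/107.2)/(2π×0.0473×14.7) = 0.1214 K/W
R_outer film = 1/(h_o·2πr_oL) = 1/(27.4×2π×0.1822×14.7) = 0.002169 K/W
R_total = 0.1756 K/W
Q = ΔT/R_total = 220/0.1756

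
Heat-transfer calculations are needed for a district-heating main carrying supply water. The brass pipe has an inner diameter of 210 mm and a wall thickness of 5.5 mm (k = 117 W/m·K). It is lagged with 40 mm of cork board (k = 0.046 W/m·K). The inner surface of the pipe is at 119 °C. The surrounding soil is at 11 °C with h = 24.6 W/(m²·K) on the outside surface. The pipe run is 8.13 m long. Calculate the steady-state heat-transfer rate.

Q ≈ 790 W

Per-layer cylindrical resistances, series-summed:
R_brass pipe wall = ln(110.5/105)/(2π×117×8.13) = 8.542×10^-6 K/W
R_cork board = ln(150.5/110.5)/(2π×0.046×8.13) = 0.1315 K/W
R_outer film = 1/(h_o·2πr_oL) = 1/(24.6×2π×0.1505×8.13) = 0.005288 K/W
R_total = 0.1368 K/W
Q = ΔT/R_total = 108/0.1368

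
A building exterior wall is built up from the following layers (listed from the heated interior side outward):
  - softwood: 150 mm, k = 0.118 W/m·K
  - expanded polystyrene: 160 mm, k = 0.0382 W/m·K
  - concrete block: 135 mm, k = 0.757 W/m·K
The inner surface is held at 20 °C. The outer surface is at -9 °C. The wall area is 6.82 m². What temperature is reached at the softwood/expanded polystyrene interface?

Using the resistance-network approach (series):
R_softwood = L/(kA) = 0.15/(0.118×6.82) = 0.1864 K/W
R_expanded polystyrene = L/(kA) = 0.16/(0.0382×6.82) = 0.6141 K/W
R_concrete block = L/(kA) = 0.135/(0.757×6.82) = 0.02615 K/W
R_total = 0.8267 K/W;  Q = ΔT/R_total = 29/0.8267 = 35.08 W
T_interface = T_inner − Q·ΣR(inner→interface) = 20 − 35.1×0.1864

T ≈ 13.5 °C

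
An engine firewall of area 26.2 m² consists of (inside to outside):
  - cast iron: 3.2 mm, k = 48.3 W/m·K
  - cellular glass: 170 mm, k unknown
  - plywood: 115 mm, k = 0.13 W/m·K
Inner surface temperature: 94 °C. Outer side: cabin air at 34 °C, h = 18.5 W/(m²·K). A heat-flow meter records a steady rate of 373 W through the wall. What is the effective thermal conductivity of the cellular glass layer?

Thermal resistances in series:
R_cast iron = L/(kA) = 0.0032/(48.3×26.2) = 2.529×10^-6 K/W
R_plywood = L/(kA) = 0.115/(0.13×26.2) = 0.03376 K/W
R_outer film = 1/(h_o·A) = 1/(18.5×26.2) = 0.002063 K/W
Sum of known resistances R_other = 0.03583 K/W
Total R = ΔT/Q = 60/373 = 0.1609 K/W
R_cellular glass = R_total − R_other = 0.125 K/W
k = L/(R·A) = 0.17/(0.125×26.2)

k ≈ 0.0519 W/(m·K)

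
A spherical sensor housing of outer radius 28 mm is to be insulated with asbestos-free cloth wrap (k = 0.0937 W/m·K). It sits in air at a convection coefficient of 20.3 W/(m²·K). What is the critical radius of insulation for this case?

For a sphere r_cr = 2k/h = 2×0.0937/20.3
r_cr = 9.23 mm; since the bare radius (28 mm) is above r_cr, any added insulation will reduce heat loss.

r_cr ≈ 9.23 mm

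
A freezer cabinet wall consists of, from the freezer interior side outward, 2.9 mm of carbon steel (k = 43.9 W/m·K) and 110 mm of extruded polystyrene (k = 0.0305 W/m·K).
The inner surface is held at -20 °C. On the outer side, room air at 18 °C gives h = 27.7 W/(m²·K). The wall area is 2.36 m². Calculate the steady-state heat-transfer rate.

Q ≈ 24.6 W

Series thermal resistances:
R_carbon steel = L/(kA) = 0.0029/(43.9×2.36) = 2.799×10^-5 K/W
R_extruded polystyrene = L/(kA) = 0.11/(0.0305×2.36) = 1.528 K/W
R_outer film = 1/(h_o·A) = 1/(27.7×2.36) = 0.0153 K/W
R_total = 1.544 K/W
Q = ΔT / R_total = 38 / 1.544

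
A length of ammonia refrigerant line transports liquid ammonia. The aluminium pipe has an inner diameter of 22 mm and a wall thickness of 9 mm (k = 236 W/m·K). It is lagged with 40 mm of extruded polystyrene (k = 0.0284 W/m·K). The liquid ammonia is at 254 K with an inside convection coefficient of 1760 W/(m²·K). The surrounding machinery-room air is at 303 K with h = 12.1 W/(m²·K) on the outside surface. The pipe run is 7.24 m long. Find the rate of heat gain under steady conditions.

Q ≈ 55.6 W

Radial resistances (cylindrical: R_cond = ln(r_o/r_i)/(2πkL), R_conv = 1/(h·2πrL)):
R_inner film = 1/(h_i·2πr₁L) = 1/(1760×2π×0.011×7.24) = 0.001135 K/W
R_aluminium pipe wall = ln(20/11)/(2π×236×7.24) = 5.569×10^-5 K/W
R_extruded polystyrene = ln(60/20)/(2π×0.0284×7.24) = 0.8504 K/W
R_outer film = 1/(h_o·2πr_oL) = 1/(12.1×2π×0.06×7.24) = 0.03028 K/W
R_total = 0.8818 K/W
Q = ΔT/R_total = 49/0.8818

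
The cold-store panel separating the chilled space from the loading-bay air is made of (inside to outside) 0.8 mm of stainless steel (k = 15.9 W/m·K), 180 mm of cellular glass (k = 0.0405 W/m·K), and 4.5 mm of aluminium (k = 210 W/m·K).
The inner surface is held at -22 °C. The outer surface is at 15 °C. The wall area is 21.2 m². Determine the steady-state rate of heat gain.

Q ≈ 176 W

Series thermal resistances:
R_stainless steel = L/(kA) = 0.0008/(15.9×21.2) = 2.373×10^-6 K/W
R_cellular glass = L/(kA) = 0.18/(0.0405×21.2) = 0.2096 K/W
R_aluminium = L/(kA) = 0.0045/(210×21.2) = 1.011×10^-6 K/W
R_total = 0.2096 K/W
Q = ΔT / R_total = 37 / 0.2096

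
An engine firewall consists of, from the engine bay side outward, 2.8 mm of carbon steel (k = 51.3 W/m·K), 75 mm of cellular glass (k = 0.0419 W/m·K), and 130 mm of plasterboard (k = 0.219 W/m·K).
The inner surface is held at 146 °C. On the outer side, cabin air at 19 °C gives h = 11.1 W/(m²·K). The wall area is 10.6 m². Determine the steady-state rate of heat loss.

Model the wall as resistances in series:
R_carbon steel = L/(kA) = 0.0028/(51.3×10.6) = 5.149×10^-6 K/W
R_cellular glass = L/(kA) = 0.075/(0.0419×10.6) = 0.1689 K/W
R_plasterboard = L/(kA) = 0.13/(0.219×10.6) = 0.056 K/W
R_outer film = 1/(h_o·A) = 1/(11.1×10.6) = 0.008499 K/W
R_total = 0.2334 K/W
Q = ΔT / R_total = 127 / 0.2334

Q ≈ 544 W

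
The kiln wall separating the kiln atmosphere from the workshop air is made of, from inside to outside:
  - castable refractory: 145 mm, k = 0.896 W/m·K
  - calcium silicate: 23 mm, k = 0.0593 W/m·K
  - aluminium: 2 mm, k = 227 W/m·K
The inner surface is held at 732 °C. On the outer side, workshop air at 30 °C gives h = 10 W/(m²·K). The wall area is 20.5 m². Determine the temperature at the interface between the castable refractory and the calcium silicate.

T ≈ 557 °C

Treating each layer as a thermal resistance in series:
R_castable refractory = L/(kA) = 0.145/(0.896×20.5) = 0.007894 K/W
R_calcium silicate = L/(kA) = 0.023/(0.0593×20.5) = 0.01892 K/W
R_aluminium = L/(kA) = 0.002/(227×20.5) = 4.298×10^-7 K/W
R_outer film = 1/(h_o·A) = 1/(10×20.5) = 0.004878 K/W
R_total = 0.03169 K/W;  Q = ΔT/R_total = 702/0.03169 = 22150 W
T_interface = T_inner − Q·ΣR(inner→interface) = 732 − 22200×0.007894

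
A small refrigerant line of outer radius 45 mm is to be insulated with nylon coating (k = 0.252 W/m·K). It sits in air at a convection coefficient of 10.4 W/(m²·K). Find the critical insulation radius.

For a cylinder r_cr = k/h = 0.252/10.4
r_cr = 24.2 mm; since the bare radius (45 mm) is above r_cr, any added insulation will reduce heat loss.

r_cr ≈ 24.2 mm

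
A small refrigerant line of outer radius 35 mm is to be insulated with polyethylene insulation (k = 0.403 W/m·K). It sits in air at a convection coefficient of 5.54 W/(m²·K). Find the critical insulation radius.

r_cr ≈ 72.7 mm

For a cylinder r_cr = k/h = 0.403/5.54
r_cr = 72.7 mm; since the bare radius (35 mm) is below r_cr, adding a thin layer of insulation will *increase* heat loss.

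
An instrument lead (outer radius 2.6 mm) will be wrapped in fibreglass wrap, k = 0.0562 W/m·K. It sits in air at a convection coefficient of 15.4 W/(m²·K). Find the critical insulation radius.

r_cr ≈ 3.65 mm

For a cylinder r_cr = k/h = 0.0562/15.4
r_cr = 3.65 mm; since the bare radius (2.6 mm) is below r_cr, adding a thin layer of insulation will *increase* heat loss.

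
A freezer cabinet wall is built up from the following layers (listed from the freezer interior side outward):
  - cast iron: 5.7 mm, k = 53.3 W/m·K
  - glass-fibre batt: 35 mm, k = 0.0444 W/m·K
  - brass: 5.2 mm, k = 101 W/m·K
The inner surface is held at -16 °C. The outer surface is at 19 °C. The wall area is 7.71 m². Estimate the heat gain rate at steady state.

Q ≈ 342 W

Thermal resistances in series:
R_cast iron = L/(kA) = 0.0057/(53.3×7.71) = 1.387×10^-5 K/W
R_glass-fibre batt = L/(kA) = 0.035/(0.0444×7.71) = 0.1022 K/W
R_brass = L/(kA) = 0.0052/(101×7.71) = 6.678×10^-6 K/W
R_total = 0.1023 K/W
Q = ΔT / R_total = 35 / 0.1023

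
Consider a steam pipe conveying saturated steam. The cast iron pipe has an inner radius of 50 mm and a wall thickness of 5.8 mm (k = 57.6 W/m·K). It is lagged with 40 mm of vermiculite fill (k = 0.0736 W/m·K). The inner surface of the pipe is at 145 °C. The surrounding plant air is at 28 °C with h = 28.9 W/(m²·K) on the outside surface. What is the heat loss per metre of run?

Radial resistances (cylindrical: R_cond = ln(r_o/r_i)/(2πkL), R_conv = 1/(h·2πrL)):
R_cast iron pipe wall = ln(55.8/50)/(2π×57.6×1) = 3.033×10^-4 K/W
R_vermiculite fill = ln(95.8/55.8)/(2π×0.0736×1) = 1.169 K/W
R_outer film = 1/(h_o·2πr_oL) = 1/(28.9×2π×0.0958×1) = 0.05749 K/W
R_total = 1.227 K/W
Q = ΔT/R_total = 117/1.227

q′ ≈ 95.4 W/m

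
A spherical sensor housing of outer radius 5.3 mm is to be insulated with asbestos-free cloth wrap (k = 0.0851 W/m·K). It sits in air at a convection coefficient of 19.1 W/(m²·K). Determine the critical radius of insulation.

For a sphere r_cr = 2k/h = 2×0.0851/19.1
r_cr = 8.91 mm; since the bare radius (5.3 mm) is below r_cr, adding a thin layer of insulation will *increase* heat loss.

r_cr ≈ 8.91 mm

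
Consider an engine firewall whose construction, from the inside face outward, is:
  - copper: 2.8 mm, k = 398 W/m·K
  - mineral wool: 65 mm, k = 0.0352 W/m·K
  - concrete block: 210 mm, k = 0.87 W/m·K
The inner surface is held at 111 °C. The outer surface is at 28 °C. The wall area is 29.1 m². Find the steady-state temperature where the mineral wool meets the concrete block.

T ≈ 37.6 °C

Model the wall as resistances in series:
R_copper = L/(kA) = 0.0028/(398×29.1) = 2.418×10^-7 K/W
R_mineral wool = L/(kA) = 0.065/(0.0352×29.1) = 0.06346 K/W
R_concrete block = L/(kA) = 0.21/(0.87×29.1) = 0.008295 K/W
R_total = 0.07175 K/W;  Q = ΔT/R_total = 83/0.07175 = 1157 W
T_interface = T_inner − Q·ΣR(inner→interface) = 111 − 1160×0.06346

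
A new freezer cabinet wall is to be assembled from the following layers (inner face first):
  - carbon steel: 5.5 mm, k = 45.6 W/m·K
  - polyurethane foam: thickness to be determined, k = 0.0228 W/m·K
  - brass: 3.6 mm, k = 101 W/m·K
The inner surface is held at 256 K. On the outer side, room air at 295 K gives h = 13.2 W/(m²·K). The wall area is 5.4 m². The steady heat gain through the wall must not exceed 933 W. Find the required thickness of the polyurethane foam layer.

Using the resistance-network approach (series):
R_carbon steel = L/(kA) = 0.0055/(45.6×5.4) = 2.234×10^-5 K/W
R_brass = L/(kA) = 0.0036/(101×5.4) = 6.601×10^-6 K/W
R_outer film = 1/(h_o·A) = 1/(13.2×5.4) = 0.01403 K/W
Sum of the known resistances R_other = 0.01406 K/W
Required total resistance R_tot = ΔT/Q_allow = 39/933 = 0.0418 K/W
R_polyurethane foam = R_tot − R_other = 0.02774 K/W
L = R·k·A = 0.02774×0.0228×5.4

L ≈ 3.42 mm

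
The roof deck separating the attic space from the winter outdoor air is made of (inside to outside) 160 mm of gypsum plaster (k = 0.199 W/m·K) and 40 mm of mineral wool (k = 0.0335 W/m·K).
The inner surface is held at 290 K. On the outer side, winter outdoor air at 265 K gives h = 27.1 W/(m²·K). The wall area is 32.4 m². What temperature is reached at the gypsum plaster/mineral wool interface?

T ≈ 280 K

Thermal resistances in series:
R_gypsum plaster = L/(kA) = 0.16/(0.199×32.4) = 0.02482 K/W
R_mineral wool = L/(kA) = 0.04/(0.0335×32.4) = 0.03685 K/W
R_outer film = 1/(h_o·A) = 1/(27.1×32.4) = 0.001139 K/W
R_total = 0.06281 K/W;  Q = ΔT/R_total = 25/0.06281 = 398 W
T_interface = T_inner − Q·ΣR(inner→interface) = 290 − 398×0.02482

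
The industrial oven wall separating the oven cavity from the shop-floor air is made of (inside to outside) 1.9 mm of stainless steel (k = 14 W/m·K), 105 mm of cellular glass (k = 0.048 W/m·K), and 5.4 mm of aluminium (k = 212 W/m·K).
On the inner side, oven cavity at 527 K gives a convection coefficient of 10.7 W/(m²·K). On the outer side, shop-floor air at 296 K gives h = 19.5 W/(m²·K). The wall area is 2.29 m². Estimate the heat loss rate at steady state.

Model the wall as resistances in series:
R_inner film = 1/(h_i·A) = 1/(10.7×2.29) = 0.04081 K/W
R_stainless steel = L/(kA) = 0.0019/(14×2.29) = 5.926×10^-5 K/W
R_cellular glass = L/(kA) = 0.105/(0.048×2.29) = 0.9552 K/W
R_aluminium = L/(kA) = 0.0054/(212×2.29) = 1.112×10^-5 K/W
R_outer film = 1/(h_o·A) = 1/(19.5×2.29) = 0.02239 K/W
R_total = 1.019 K/W
Q = ΔT / R_total = 231 / 1.019

Q ≈ 227 W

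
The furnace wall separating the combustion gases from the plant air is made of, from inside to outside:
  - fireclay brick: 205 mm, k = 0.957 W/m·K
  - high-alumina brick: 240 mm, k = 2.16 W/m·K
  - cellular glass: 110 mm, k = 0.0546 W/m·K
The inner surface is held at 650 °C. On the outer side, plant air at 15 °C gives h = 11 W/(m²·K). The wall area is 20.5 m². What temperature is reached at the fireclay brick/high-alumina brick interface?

Series thermal resistances:
R_fireclay brick = L/(kA) = 0.205/(0.957×20.5) = 0.01045 K/W
R_high-alumina brick = L/(kA) = 0.24/(2.16×20.5) = 0.00542 K/W
R_cellular glass = L/(kA) = 0.11/(0.0546×20.5) = 0.09828 K/W
R_outer film = 1/(h_o·A) = 1/(11×20.5) = 0.004435 K/W
R_total = 0.1186 K/W;  Q = ΔT/R_total = 635/0.1186 = 5355 W
T_interface = T_inner − Q·ΣR(inner→interface) = 650 − 5360×0.01045

T ≈ 594 °C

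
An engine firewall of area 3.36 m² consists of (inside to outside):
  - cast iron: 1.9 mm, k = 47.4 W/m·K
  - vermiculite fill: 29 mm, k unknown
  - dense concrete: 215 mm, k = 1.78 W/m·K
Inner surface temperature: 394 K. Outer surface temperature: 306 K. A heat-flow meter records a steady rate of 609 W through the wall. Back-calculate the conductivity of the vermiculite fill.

k ≈ 0.0795 W/(m·K)

Model the wall as resistances in series:
R_cast iron = L/(kA) = 0.0019/(47.4×3.36) = 1.193×10^-5 K/W
R_dense concrete = L/(kA) = 0.215/(1.78×3.36) = 0.03595 K/W
Sum of known resistances R_other = 0.03596 K/W
Total R = ΔT/Q = 88/609 = 0.1445 K/W
R_vermiculite fill = R_total − R_other = 0.1085 K/W
k = L/(R·A) = 0.029/(0.1085×3.36)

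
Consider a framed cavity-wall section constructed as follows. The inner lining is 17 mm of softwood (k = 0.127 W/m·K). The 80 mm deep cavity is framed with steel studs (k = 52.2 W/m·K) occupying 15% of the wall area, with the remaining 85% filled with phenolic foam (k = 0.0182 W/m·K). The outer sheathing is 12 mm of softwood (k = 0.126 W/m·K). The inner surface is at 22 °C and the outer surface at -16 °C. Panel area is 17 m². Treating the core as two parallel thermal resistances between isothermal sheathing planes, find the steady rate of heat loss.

Q ≈ 2700 W

Sheathing layers in series; stud and cavity paths in parallel between them.
R_inner = 0.017/(0.127×17) = 0.007874 K/W
R_stud  = 0.08/(52.2×0.15×17) = 6.01×10^-4 K/W
R_cav   = 0.08/(0.0182×0.85×17) = 0.3042 K/W
1/R_core = 1/R_stud + 1/R_cav → R_core = 5.998×10^-4 K/W
R_outer = 0.012/(0.126×17) = 0.005602 K/W
R_total = 0.01408 K/W
Q = ΔT/R_total = 38/0.01408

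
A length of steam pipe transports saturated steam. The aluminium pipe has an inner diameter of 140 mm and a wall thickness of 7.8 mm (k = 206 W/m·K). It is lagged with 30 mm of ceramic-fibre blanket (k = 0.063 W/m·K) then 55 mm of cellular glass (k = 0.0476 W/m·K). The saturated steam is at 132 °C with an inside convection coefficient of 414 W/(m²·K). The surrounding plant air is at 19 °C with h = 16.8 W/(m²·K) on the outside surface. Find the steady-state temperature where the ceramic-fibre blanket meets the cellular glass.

Radial resistances (cylindrical: R_cond = ln(r_o/r_i)/(2πkL), R_conv = 1/(h·2πrL)):
R_inner film = 1/(h_i·2πr₁L) = 1/(414×2π×0.07×1) = 0.005492 K/W
R_aluminium pipe wall = ln(77.8/70)/(2π×206×1) = 8.162×10^-5 K/W
R_ceramic-fibre blanket = ln(107.8/77.8)/(2π×0.063×1) = 0.8239 K/W
R_cellular glass = ln(162.8/107.8)/(2π×0.0476×1) = 1.378 K/W
R_outer film = 1/(h_o·2πr_oL) = 1/(16.8×2π×0.1628×1) = 0.05819 K/W
R_total = 2.266 K/W
Q = ΔT/R_total = 113/2.266
Q = 49.9 W/m
T_interface = T_inner − Q·ΣR(inner→interface) = 132 − 49.9×0.8295

T ≈ 90.6 °C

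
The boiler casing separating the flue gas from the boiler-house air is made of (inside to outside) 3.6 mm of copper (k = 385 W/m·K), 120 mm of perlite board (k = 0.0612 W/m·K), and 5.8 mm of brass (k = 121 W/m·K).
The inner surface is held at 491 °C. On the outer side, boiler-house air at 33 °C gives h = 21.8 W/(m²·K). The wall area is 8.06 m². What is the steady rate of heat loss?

Q ≈ 1840 W

Thermal resistances in series:
R_copper = L/(kA) = 0.0036/(385×8.06) = 1.16×10^-6 K/W
R_perlite board = L/(kA) = 0.12/(0.0612×8.06) = 0.2433 K/W
R_brass = L/(kA) = 0.0058/(121×8.06) = 5.947×10^-6 K/W
R_outer film = 1/(h_o·A) = 1/(21.8×8.06) = 0.005691 K/W
R_total = 0.249 K/W
Q = ΔT / R_total = 458 / 0.249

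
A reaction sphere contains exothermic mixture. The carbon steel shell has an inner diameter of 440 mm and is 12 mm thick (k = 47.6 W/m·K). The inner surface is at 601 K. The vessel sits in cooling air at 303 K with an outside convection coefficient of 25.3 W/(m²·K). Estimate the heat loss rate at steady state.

Q ≈ 5070 W

For a spherical shell R = (1/r₁ − 1/r₂)/(4πk); film R = 1/(h·4πr²). In series:
R_carbon steel shell = (1/0.22 − 1/0.232)/(4π×47.6) = 3.931×10^-4 K/W
R_outer film = 1/(h·4πr_o²) = 1/(25.3×4π×0.232²) = 0.05844 K/W
R_total = 0.05883 K/W
Q = ΔT/R_total = 298/0.05883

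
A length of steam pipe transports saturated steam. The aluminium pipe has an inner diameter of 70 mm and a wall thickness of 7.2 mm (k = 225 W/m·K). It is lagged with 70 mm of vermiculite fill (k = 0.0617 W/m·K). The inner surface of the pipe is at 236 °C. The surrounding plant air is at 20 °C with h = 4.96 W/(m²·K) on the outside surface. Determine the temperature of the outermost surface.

T ≈ 42 °C

For a radial system each layer contributes R = ln(r_out/r_in)/(2πkL); films add R = 1/(hA).
R_aluminium pipe wall = ln(42.2/35)/(2π×225×1) = 1.323×10^-4 K/W
R_vermiculite fill = ln(112.2/42.2)/(2π×0.0617×1) = 2.522 K/W
R_outer film = 1/(h_o·2πr_oL) = 1/(4.96×2π×0.1122×1) = 0.286 K/W
R_total = 2.809 K/W
Q = ΔT/R_total = 216/2.809
Q = 76.9 W/m
T_interface = T_inner − Q·ΣR(inner→interface) = 236 − 76.9×2.523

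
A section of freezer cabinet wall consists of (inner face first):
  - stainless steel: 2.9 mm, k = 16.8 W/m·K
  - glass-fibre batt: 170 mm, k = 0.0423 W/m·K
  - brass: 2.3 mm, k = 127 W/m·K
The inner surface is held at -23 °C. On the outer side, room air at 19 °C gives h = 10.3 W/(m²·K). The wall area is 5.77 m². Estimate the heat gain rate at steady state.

Q ≈ 58.9 W

Thermal resistances in series:
R_stainless steel = L/(kA) = 0.0029/(16.8×5.77) = 2.992×10^-5 K/W
R_glass-fibre batt = L/(kA) = 0.17/(0.0423×5.77) = 0.6965 K/W
R_brass = L/(kA) = 0.0023/(127×5.77) = 3.139×10^-6 K/W
R_outer film = 1/(h_o·A) = 1/(10.3×5.77) = 0.01683 K/W
R_total = 0.7134 K/W
Q = ΔT / R_total = 42 / 0.7134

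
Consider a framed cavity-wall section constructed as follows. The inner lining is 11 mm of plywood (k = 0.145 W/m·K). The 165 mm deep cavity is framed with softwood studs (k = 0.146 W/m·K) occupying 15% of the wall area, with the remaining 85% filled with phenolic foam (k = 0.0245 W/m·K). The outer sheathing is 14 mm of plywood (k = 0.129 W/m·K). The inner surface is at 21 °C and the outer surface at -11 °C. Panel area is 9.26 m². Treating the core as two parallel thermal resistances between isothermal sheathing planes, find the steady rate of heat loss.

Sheathing layers in series; stud and cavity paths in parallel between them.
R_inner = 0.011/(0.145×9.26) = 0.008192 K/W
R_stud  = 0.165/(0.146×0.15×9.26) = 0.8136 K/W
R_cav   = 0.165/(0.0245×0.85×9.26) = 0.8556 K/W
1/R_core = 1/R_stud + 1/R_cav → R_core = 0.4171 K/W
R_outer = 0.014/(0.129×9.26) = 0.01172 K/W
R_total = 0.437 K/W
Q = ΔT/R_total = 32/0.437

Q ≈ 73.2 W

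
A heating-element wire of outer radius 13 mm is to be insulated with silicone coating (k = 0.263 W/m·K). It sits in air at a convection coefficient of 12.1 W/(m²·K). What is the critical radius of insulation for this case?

r_cr ≈ 21.7 mm

For a cylinder r_cr = k/h = 0.263/12.1
r_cr = 21.7 mm; since the bare radius (13 mm) is below r_cr, adding a thin layer of insulation will *increase* heat loss.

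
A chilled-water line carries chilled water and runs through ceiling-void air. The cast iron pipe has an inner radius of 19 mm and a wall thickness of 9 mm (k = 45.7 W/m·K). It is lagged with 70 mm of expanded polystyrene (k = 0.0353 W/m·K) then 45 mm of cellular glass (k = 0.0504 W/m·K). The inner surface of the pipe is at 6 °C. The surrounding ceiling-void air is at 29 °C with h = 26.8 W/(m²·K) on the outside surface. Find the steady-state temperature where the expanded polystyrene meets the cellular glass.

Radial resistances (cylindrical: R_cond = ln(r_o/r_i)/(2πkL), R_conv = 1/(h·2πrL)):
R_cast iron pipe wall = ln(28/19)/(2π×45.7×1) = 0.00135 K/W
R_expanded polystyrene = ln(98/28)/(2π×0.0353×1) = 5.648 K/W
R_cellular glass = ln(143/98)/(2π×0.0504×1) = 1.193 K/W
R_outer film = 1/(h_o·2πr_oL) = 1/(26.8×2π×0.143×1) = 0.04153 K/W
R_total = 6.884 K/W
Q = ΔT/R_total = 23/6.884
Q = 3.34 W/m
T_interface = T_inner + Q·ΣR(inner→interface) = 6 + 3.34×5.65

T ≈ 24.9 °C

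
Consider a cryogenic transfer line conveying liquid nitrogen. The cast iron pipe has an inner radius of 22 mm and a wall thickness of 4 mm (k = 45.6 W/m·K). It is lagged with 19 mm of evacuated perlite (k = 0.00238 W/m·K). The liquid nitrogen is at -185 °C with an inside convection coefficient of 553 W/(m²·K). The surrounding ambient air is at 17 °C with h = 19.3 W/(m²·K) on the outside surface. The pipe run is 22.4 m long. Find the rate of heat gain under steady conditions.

For a radial system each layer contributes R = ln(r_out/r_in)/(2πkL); films add R = 1/(hA).
R_inner film = 1/(h_i·2πr₁L) = 1/(553×2π×0.022×22.4) = 5.84×10^-4 K/W
R_cast iron pipe wall = ln(26/22)/(2π×45.6×22.4) = 2.603×10^-5 K/W
R_evacuated perlite = ln(45/26)/(2π×0.00238×22.4) = 1.638 K/W
R_outer film = 1/(h_o·2πr_oL) = 1/(19.3×2π×0.045×22.4) = 0.008181 K/W
R_total = 1.646 K/W
Q = ΔT/R_total = 202/1.646

Q ≈ 123 W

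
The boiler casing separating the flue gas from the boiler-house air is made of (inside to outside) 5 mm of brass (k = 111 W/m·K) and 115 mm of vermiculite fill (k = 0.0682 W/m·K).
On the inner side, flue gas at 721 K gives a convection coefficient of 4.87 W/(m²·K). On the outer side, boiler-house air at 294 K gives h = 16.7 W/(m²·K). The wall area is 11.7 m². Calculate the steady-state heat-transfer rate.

Using the resistance-network approach (series):
R_inner film = 1/(h_i·A) = 1/(4.87×11.7) = 0.01755 K/W
R_brass = L/(kA) = 0.005/(111×11.7) = 3.85×10^-6 K/W
R_vermiculite fill = L/(kA) = 0.115/(0.0682×11.7) = 0.1441 K/W
R_outer film = 1/(h_o·A) = 1/(16.7×11.7) = 0.005118 K/W
R_total = 0.1668 K/W
Q = ΔT / R_total = 427 / 0.1668

Q ≈ 2560 W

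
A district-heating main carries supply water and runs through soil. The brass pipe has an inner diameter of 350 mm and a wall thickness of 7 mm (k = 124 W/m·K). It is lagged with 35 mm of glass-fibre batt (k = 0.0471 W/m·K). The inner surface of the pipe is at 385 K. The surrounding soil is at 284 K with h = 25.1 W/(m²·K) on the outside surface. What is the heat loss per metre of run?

Per-layer cylindrical resistances, series-summed:
R_brass pipe wall = ln(182/175)/(2π×124×1) = 5.034×10^-5 K/W
R_glass-fibre batt = ln(217/182)/(2π×0.0471×1) = 0.5943 K/W
R_outer film = 1/(h_o·2πr_oL) = 1/(25.1×2π×0.217×1) = 0.02922 K/W
R_total = 0.6236 K/W
Q = ΔT/R_total = 101/0.6236

q′ ≈ 162 W/m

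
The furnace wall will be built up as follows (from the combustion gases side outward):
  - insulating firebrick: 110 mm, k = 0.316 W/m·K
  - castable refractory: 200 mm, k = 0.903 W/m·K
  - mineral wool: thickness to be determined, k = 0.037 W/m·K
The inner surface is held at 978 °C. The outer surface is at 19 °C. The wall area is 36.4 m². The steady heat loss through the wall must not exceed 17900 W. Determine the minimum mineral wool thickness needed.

L ≈ 51.1 mm

Treating each layer as a thermal resistance in series:
R_insulating firebrick = L/(kA) = 0.11/(0.316×36.4) = 0.009563 K/W
R_castable refractory = L/(kA) = 0.2/(0.903×36.4) = 0.006085 K/W
Sum of the known resistances R_other = 0.01565 K/W
Required total resistance R_tot = ΔT/Q_allow = 959/17900 = 0.05358 K/W
R_mineral wool = R_tot − R_other = 0.03793 K/W
L = R·k·A = 0.03793×0.037×36.4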